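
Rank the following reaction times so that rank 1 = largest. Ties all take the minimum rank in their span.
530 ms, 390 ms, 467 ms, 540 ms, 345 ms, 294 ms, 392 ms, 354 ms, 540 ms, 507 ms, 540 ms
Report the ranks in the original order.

4, 8, 6, 1, 10, 11, 7, 9, 1, 5, 1

Sorted (descending): 540, 540, 540, 530, 507, 467, 392, 390, 354, 345, 294
The 3 values of 540 occupy positions 1–3 → each gets rank 1.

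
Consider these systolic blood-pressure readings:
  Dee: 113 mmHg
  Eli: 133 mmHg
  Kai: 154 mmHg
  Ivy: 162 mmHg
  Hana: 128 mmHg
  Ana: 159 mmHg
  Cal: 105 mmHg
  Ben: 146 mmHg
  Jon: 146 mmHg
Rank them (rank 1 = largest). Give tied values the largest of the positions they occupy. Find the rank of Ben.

5

Sorted (descending): 162, 159, 154, 146, 146, 133, 128, 113, 105
The 2 values of 146 occupy positions 4–5 → each gets rank 5.
Ben has value 146 mmHg → rank 5.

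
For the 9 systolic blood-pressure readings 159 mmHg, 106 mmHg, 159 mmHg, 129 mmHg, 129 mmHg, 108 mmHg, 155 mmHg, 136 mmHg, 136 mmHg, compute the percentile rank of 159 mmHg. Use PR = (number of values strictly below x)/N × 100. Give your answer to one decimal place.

N = 9.
Strictly below 159: 7. Equal to 159: 2.
PR = 7/9 × 100 = 77.8

77.8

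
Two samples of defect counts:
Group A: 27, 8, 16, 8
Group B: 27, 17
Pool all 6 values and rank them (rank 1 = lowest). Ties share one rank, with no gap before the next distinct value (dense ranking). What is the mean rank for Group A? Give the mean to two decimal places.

2.00

Sorted (ascending): 8, 8, 16, 17, 27, 27
The 2 values of 8 share dense rank 1.
The 2 values of 27 share dense rank 4.
Remaining distinct values take the next consecutive integers.
Group A values → pooled ranks: 27→4, 8→1, 16→2, 8→1
Mean rank = (4 + 1 + 2 + 1) / 4 = 2.00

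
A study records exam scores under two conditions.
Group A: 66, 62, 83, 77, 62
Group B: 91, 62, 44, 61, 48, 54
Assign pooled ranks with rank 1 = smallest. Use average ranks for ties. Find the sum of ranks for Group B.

27

Sorted (ascending): 44, 48, 54, 61, 62, 62, 62, 66, 77, 83, 91
The 3 values of 62 occupy positions 5–7 → average rank 6.
Group B values → pooled ranks: 91→11, 62→6, 44→1, 61→4, 48→2, 54→3
Rank sum = 11 + 6 + 1 + 4 + 2 + 3 = 27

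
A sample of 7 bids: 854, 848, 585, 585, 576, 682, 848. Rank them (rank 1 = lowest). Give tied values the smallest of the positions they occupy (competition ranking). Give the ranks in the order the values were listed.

Sorted (ascending): 576, 585, 585, 682, 848, 848, 854
The 2 values of 585 occupy positions 2–3 → each gets rank 2.
The 2 values of 848 occupy positions 5–6 → each gets rank 5.

7, 5, 2, 2, 1, 4, 5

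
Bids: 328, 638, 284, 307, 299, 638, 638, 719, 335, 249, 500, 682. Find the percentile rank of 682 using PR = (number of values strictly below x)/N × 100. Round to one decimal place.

N = 12.
Strictly below 682: 10. Equal to 682: 1.
PR = 10/12 × 100 = 83.3

83.3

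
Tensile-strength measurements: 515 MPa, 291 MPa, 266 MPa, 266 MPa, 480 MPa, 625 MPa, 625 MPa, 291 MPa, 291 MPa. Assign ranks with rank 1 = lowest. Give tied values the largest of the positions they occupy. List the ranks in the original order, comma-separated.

7, 5, 2, 2, 6, 9, 9, 5, 5

Sorted (ascending): 266, 266, 291, 291, 291, 480, 515, 625, 625
The 2 values of 266 occupy positions 1–2 → each gets rank 2.
The 3 values of 291 occupy positions 3–5 → each gets rank 5.
The 2 values of 625 occupy positions 8–9 → each gets rank 9.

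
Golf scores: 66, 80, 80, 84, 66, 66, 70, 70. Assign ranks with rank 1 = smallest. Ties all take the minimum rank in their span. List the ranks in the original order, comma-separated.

1, 6, 6, 8, 1, 1, 4, 4

Sorted (ascending): 66, 66, 66, 70, 70, 80, 80, 84
The 3 values of 66 occupy positions 1–3 → each gets rank 1.
The 2 values of 70 occupy positions 4–5 → each gets rank 4.
The 2 values of 80 occupy positions 6–7 → each gets rank 6.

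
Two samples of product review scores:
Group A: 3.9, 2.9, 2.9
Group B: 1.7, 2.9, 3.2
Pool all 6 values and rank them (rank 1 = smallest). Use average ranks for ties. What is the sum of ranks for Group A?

12

Sorted (ascending): 1.7, 2.9, 2.9, 2.9, 3.2, 3.9
The 3 values of 2.9 occupy positions 2–4 → average rank 3.
Group A values → pooled ranks: 3.9→6, 2.9→3, 2.9→3
Rank sum = 6 + 3 + 3 = 12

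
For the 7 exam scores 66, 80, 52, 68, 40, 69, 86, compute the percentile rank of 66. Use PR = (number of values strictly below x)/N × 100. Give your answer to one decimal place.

N = 7.
Strictly below 66: 2. Equal to 66: 1.
PR = 2/7 × 100 = 28.6

28.6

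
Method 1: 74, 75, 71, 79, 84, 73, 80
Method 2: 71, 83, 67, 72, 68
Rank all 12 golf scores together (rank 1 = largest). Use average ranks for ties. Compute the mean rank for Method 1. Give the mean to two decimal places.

Sorted (descending): 84, 83, 80, 79, 75, 74, 73, 72, 71, 71, 68, 67
The 2 values of 71 occupy positions 9–10 → average rank (9+10)/2 = 9.5.
Method 1 values → pooled ranks: 74→6, 75→5, 71→9.5, 79→4, 84→1, 73→7, 80→3
Mean rank = (6 + 5 + 9.5 + 4 + 1 + 7 + 3) / 7 = 5.07

5.07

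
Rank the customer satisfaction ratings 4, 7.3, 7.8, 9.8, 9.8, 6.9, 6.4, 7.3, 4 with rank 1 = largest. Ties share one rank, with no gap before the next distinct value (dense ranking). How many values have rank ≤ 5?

Sorted (descending): 9.8, 9.8, 7.8, 7.3, 7.3, 6.9, 6.4, 4, 4
The 2 values of 9.8 share dense rank 1.
The 2 values of 7.3 share dense rank 3.
The 2 values of 4 share dense rank 6.
Remaining distinct values take the next consecutive integers.
Ranks ≤ 5: {1, 1, 2, 3, 3, 4, 5} → 7 values.

7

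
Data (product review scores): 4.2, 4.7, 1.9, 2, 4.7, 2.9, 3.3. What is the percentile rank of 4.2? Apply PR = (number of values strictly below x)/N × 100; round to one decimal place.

N = 7.
Strictly below 4.2: 4. Equal to 4.2: 1.
PR = 4/7 × 100 = 57.1

57.1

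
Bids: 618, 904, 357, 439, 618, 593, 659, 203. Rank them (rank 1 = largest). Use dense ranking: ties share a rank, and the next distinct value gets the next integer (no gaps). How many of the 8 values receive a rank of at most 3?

Sorted (descending): 904, 659, 618, 618, 593, 439, 357, 203
The 2 values of 618 share dense rank 3.
Remaining distinct values take the next consecutive integers.
Ranks ≤ 3: {1, 2, 3, 3} → 4 values.

4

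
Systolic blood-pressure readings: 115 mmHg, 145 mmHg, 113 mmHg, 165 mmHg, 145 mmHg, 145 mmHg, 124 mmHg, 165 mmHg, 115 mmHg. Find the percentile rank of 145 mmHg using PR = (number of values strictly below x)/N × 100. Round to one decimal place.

44.4

N = 9.
Strictly below 145: 4. Equal to 145: 3.
PR = 4/9 × 100 = 44.4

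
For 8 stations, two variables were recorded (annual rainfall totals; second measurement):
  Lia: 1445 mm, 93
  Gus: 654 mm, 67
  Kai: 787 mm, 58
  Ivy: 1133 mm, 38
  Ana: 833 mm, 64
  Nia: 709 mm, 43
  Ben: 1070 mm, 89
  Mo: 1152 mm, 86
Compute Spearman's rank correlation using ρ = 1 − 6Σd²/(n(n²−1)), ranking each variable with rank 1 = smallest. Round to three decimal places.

0.452

Ranks of variable 1: 8, 1, 3, 6, 4, 2, 5, 7
Ranks of variable 2: 8, 5, 3, 1, 4, 2, 7, 6
d = r₁ − r₂: 0, -4, 0, 5, 0, 0, -2, 1
d²: 0, 16, 0, 25, 0, 0, 4, 1; Σd² = 46
ρ = 1 − 6·46/(8·63) = 1 − 276/504 = 0.452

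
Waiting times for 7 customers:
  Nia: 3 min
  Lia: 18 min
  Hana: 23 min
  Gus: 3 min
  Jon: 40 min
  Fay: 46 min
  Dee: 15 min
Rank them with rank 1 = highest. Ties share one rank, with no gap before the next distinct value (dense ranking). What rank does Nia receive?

6

Sorted (descending): 46, 40, 23, 18, 15, 3, 3
The 2 values of 3 share dense rank 6.
Remaining distinct values take the next consecutive integers.
Nia has value 3 min → rank 6.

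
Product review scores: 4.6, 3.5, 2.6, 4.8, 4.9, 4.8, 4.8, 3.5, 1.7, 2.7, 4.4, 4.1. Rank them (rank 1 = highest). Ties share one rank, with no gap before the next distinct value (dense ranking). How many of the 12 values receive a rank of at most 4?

Sorted (descending): 4.9, 4.8, 4.8, 4.8, 4.6, 4.4, 4.1, 3.5, 3.5, 2.7, 2.6, 1.7
The 3 values of 4.8 share dense rank 2.
The 2 values of 3.5 share dense rank 6.
Remaining distinct values take the next consecutive integers.
Ranks ≤ 4: {1, 2, 2, 2, 3, 4} → 6 values.

6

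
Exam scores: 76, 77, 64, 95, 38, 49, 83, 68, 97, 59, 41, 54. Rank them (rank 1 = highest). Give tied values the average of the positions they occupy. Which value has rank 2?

Sorted (descending): 97, 95, 83, 77, 76, 68, 64, 59, 54, 49, 41, 38
No ties — each value takes its position as its rank.
Rank 2 → value 95.

95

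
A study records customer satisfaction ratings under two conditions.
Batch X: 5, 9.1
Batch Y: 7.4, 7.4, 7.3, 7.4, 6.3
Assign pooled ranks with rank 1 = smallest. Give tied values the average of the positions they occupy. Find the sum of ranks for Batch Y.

Sorted (ascending): 5, 6.3, 7.3, 7.4, 7.4, 7.4, 9.1
The 3 values of 7.4 occupy positions 4–6 → average rank 5.
Batch Y values → pooled ranks: 7.4→5, 7.4→5, 7.3→3, 7.4→5, 6.3→2
Rank sum = 5 + 5 + 3 + 5 + 2 = 20

20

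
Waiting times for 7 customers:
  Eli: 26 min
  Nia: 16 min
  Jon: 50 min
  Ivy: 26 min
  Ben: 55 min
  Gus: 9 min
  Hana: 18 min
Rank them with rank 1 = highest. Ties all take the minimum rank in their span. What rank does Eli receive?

3

Sorted (descending): 55, 50, 26, 26, 18, 16, 9
The 2 values of 26 occupy positions 3–4 → each gets rank 3.
Eli has value 26 min → rank 3.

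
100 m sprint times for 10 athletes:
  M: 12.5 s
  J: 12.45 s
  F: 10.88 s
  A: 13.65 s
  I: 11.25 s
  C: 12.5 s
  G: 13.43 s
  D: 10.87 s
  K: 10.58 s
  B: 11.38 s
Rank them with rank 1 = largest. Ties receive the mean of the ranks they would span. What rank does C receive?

Sorted (descending): 13.65, 13.43, 12.5, 12.5, 12.45, 11.38, 11.25, 10.88, 10.87, 10.58
The 2 values of 12.5 occupy positions 3–4 → average rank (3+4)/2 = 3.5.
C has value 12.5 s → rank 3.5.

3.5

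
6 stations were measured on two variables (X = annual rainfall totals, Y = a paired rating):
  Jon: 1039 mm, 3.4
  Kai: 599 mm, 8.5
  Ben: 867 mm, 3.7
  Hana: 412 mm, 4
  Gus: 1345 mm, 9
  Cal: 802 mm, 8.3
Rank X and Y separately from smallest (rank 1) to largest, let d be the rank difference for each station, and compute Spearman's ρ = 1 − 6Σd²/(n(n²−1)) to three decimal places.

0.029

Ranks of variable 1: 5, 2, 4, 1, 6, 3
Ranks of variable 2: 1, 5, 2, 3, 6, 4
d = r₁ − r₂: 4, -3, 2, -2, 0, -1
d²: 16, 9, 4, 4, 0, 1; Σd² = 34
ρ = 1 − 6·34/(6·35) = 1 − 204/210 = 0.029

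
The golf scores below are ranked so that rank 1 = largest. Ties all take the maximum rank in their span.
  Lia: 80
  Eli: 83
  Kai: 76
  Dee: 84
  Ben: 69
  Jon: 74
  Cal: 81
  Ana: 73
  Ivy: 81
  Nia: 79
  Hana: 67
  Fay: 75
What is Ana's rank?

10

Sorted (descending): 84, 83, 81, 81, 80, 79, 76, 75, 74, 73, 69, 67
The 2 values of 81 occupy positions 3–4 → each gets rank 4.
Ana has value 73 → rank 10.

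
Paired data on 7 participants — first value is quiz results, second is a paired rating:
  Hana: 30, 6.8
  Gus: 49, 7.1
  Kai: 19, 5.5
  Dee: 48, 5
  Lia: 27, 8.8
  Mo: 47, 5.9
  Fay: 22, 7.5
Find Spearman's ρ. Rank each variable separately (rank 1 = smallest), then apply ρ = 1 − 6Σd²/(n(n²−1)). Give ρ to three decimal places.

Ranks of variable 1: 4, 7, 1, 6, 3, 5, 2
Ranks of variable 2: 4, 5, 2, 1, 7, 3, 6
d = r₁ − r₂: 0, 2, -1, 5, -4, 2, -4
d²: 0, 4, 1, 25, 16, 4, 16; Σd² = 66
ρ = 1 − 6·66/(7·48) = 1 − 396/336 = -0.179

-0.179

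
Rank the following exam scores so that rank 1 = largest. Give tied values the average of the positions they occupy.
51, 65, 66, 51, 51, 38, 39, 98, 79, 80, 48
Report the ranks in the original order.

Sorted (descending): 98, 80, 79, 66, 65, 51, 51, 51, 48, 39, 38
The 3 values of 51 occupy positions 6–8 → average rank 7.

7, 5, 4, 7, 7, 11, 10, 1, 3, 2, 9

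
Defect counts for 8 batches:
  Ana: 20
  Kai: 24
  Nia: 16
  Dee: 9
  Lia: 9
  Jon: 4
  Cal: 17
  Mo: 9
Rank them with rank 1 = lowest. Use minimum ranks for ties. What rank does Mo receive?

Sorted (ascending): 4, 9, 9, 9, 16, 17, 20, 24
The 3 values of 9 occupy positions 2–4 → each gets rank 2.
Mo has value 9 → rank 2.

2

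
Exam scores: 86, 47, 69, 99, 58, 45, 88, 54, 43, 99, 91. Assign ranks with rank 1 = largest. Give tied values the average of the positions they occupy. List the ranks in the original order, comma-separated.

Sorted (descending): 99, 99, 91, 88, 86, 69, 58, 54, 47, 45, 43
The 2 values of 99 occupy positions 1–2 → average rank (1+2)/2 = 1.5.

5, 9, 6, 1.5, 7, 10, 4, 8, 11, 1.5, 3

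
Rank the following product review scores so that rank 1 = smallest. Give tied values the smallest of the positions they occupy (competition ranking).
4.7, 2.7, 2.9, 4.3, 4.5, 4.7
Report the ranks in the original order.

5, 1, 2, 3, 4, 5

Sorted (ascending): 2.7, 2.9, 4.3, 4.5, 4.7, 4.7
The 2 values of 4.7 occupy positions 5–6 → each gets rank 5.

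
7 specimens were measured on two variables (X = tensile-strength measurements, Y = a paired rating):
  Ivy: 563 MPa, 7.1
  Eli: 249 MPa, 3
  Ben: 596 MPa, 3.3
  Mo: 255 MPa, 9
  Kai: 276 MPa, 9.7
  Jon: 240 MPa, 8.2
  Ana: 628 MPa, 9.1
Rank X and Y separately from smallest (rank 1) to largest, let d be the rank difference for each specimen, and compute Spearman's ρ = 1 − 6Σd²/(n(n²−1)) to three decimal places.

0.214

Ranks of variable 1: 5, 2, 6, 3, 4, 1, 7
Ranks of variable 2: 3, 1, 2, 5, 7, 4, 6
d = r₁ − r₂: 2, 1, 4, -2, -3, -3, 1
d²: 4, 1, 16, 4, 9, 9, 1; Σd² = 44
ρ = 1 − 6·44/(7·48) = 1 − 264/336 = 0.214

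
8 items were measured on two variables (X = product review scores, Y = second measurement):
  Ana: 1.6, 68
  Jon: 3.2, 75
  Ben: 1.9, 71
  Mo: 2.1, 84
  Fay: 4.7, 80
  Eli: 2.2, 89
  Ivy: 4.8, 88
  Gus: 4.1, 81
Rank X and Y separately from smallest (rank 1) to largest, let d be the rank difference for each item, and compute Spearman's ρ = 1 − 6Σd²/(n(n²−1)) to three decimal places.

Ranks of variable 1: 1, 5, 2, 3, 7, 4, 8, 6
Ranks of variable 2: 1, 3, 2, 6, 4, 8, 7, 5
d = r₁ − r₂: 0, 2, 0, -3, 3, -4, 1, 1
d²: 0, 4, 0, 9, 9, 16, 1, 1; Σd² = 40
ρ = 1 − 6·40/(8·63) = 1 − 240/504 = 0.524

0.524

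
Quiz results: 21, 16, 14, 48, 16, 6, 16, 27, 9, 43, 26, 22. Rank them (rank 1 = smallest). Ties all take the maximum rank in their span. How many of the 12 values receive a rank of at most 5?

Sorted (ascending): 6, 9, 14, 16, 16, 16, 21, 22, 26, 27, 43, 48
The 3 values of 16 occupy positions 4–6 → each gets rank 6.
Ranks ≤ 5: {1, 2, 3} → 3 values.

3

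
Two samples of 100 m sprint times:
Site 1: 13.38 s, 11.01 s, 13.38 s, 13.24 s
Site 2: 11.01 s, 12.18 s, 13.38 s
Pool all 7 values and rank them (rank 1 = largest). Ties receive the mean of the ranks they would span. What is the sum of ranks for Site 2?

13.5

Sorted (descending): 13.38, 13.38, 13.38, 13.24, 12.18, 11.01, 11.01
The 3 values of 13.38 occupy positions 1–3 → average rank 2.
The 2 values of 11.01 occupy positions 6–7 → average rank (6+7)/2 = 6.5.
Site 2 values → pooled ranks: 11.01→6.5, 12.18→5, 13.38→2
Rank sum = 6.5 + 5 + 2 = 13.5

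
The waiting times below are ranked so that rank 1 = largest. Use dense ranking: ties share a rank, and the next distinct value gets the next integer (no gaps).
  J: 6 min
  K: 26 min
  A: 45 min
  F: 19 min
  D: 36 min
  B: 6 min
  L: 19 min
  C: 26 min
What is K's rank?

3

Sorted (descending): 45, 36, 26, 26, 19, 19, 6, 6
The 2 values of 26 share dense rank 3.
The 2 values of 19 share dense rank 4.
The 2 values of 6 share dense rank 5.
Remaining distinct values take the next consecutive integers.
K has value 26 min → rank 3.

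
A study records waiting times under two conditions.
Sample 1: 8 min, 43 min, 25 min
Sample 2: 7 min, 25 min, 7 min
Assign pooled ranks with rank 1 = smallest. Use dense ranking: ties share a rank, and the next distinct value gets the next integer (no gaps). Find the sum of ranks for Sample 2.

Sorted (ascending): 7, 7, 8, 25, 25, 43
The 2 values of 7 share dense rank 1.
The 2 values of 25 share dense rank 3.
Remaining distinct values take the next consecutive integers.
Sample 2 values → pooled ranks: 7→1, 25→3, 7→1
Rank sum = 1 + 3 + 1 = 5

5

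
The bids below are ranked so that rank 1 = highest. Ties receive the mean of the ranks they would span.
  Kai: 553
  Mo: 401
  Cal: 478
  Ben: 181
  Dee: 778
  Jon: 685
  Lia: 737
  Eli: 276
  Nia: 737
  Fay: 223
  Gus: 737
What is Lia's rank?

Sorted (descending): 778, 737, 737, 737, 685, 553, 478, 401, 276, 223, 181
The 3 values of 737 occupy positions 2–4 → average rank 3.
Lia has value 737 → rank 3.

3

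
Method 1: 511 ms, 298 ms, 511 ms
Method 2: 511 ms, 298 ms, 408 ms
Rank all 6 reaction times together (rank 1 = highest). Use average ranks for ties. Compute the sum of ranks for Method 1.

9.5

Sorted (descending): 511, 511, 511, 408, 298, 298
The 3 values of 511 occupy positions 1–3 → average rank 2.
The 2 values of 298 occupy positions 5–6 → average rank (5+6)/2 = 5.5.
Method 1 values → pooled ranks: 511→2, 298→5.5, 511→2
Rank sum = 2 + 5.5 + 2 = 9.5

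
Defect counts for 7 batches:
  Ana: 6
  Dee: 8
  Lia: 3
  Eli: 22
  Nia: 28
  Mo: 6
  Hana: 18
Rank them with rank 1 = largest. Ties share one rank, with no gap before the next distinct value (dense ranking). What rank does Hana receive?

3

Sorted (descending): 28, 22, 18, 8, 6, 6, 3
The 2 values of 6 share dense rank 5.
Remaining distinct values take the next consecutive integers.
Hana has value 18 → rank 3.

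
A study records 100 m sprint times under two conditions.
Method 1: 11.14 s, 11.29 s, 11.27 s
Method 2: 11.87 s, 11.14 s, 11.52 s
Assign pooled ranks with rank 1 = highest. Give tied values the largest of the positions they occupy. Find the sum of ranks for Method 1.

Sorted (descending): 11.87, 11.52, 11.29, 11.27, 11.14, 11.14
The 2 values of 11.14 occupy positions 5–6 → each gets rank 6.
Method 1 values → pooled ranks: 11.14→6, 11.29→3, 11.27→4
Rank sum = 6 + 3 + 4 = 13

13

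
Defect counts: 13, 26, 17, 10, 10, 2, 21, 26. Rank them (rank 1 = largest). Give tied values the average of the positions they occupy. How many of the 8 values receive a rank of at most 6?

5

Sorted (descending): 26, 26, 21, 17, 13, 10, 10, 2
The 2 values of 26 occupy positions 1–2 → average rank (1+2)/2 = 1.5.
The 2 values of 10 occupy positions 6–7 → average rank (6+7)/2 = 6.5.
Ranks ≤ 6: {1.5, 1.5, 3, 4, 5} → 5 values.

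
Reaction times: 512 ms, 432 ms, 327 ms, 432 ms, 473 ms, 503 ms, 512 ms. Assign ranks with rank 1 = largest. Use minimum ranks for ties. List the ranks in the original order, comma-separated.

Sorted (descending): 512, 512, 503, 473, 432, 432, 327
The 2 values of 512 occupy positions 1–2 → each gets rank 1.
The 2 values of 432 occupy positions 5–6 → each gets rank 5.

1, 5, 7, 5, 4, 3, 1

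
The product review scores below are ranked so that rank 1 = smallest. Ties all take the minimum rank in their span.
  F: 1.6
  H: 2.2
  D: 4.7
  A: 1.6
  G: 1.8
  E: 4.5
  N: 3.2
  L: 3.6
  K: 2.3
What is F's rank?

Sorted (ascending): 1.6, 1.6, 1.8, 2.2, 2.3, 3.2, 3.6, 4.5, 4.7
The 2 values of 1.6 occupy positions 1–2 → each gets rank 1.
F has value 1.6 → rank 1.

1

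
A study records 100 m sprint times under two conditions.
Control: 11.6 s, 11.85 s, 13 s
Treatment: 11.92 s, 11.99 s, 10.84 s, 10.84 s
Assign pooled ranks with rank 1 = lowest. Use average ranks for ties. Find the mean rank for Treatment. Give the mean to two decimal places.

3.50

Sorted (ascending): 10.84, 10.84, 11.6, 11.85, 11.92, 11.99, 13
The 2 values of 10.84 occupy positions 1–2 → average rank (1+2)/2 = 1.5.
Treatment values → pooled ranks: 11.92→5, 11.99→6, 10.84→1.5, 10.84→1.5
Mean rank = (5 + 6 + 1.5 + 1.5) / 4 = 3.50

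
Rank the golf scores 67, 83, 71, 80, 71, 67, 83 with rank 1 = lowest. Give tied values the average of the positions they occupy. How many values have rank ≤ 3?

Sorted (ascending): 67, 67, 71, 71, 80, 83, 83
The 2 values of 67 occupy positions 1–2 → average rank (1+2)/2 = 1.5.
The 2 values of 71 occupy positions 3–4 → average rank (3+4)/2 = 3.5.
The 2 values of 83 occupy positions 6–7 → average rank (6+7)/2 = 6.5.
Ranks ≤ 3: {1.5, 1.5} → 2 values.

2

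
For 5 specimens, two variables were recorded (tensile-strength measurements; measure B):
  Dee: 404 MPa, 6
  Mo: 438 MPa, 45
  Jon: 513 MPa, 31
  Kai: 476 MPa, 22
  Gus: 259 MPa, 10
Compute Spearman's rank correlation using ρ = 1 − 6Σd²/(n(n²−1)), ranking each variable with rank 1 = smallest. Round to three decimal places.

Ranks of variable 1: 2, 3, 5, 4, 1
Ranks of variable 2: 1, 5, 4, 3, 2
d = r₁ − r₂: 1, -2, 1, 1, -1
d²: 1, 4, 1, 1, 1; Σd² = 8
ρ = 1 − 6·8/(5·24) = 1 − 48/120 = 0.600

0.600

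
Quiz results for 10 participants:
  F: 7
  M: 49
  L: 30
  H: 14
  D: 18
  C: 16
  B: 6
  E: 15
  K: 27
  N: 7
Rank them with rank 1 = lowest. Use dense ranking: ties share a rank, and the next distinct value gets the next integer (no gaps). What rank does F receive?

Sorted (ascending): 6, 7, 7, 14, 15, 16, 18, 27, 30, 49
The 2 values of 7 share dense rank 2.
Remaining distinct values take the next consecutive integers.
F has value 7 → rank 2.

2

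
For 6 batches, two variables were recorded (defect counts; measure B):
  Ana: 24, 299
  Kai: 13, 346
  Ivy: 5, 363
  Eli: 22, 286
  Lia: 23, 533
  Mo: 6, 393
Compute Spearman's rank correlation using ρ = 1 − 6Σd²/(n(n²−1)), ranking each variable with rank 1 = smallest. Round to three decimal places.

-0.257

Ranks of variable 1: 6, 3, 1, 4, 5, 2
Ranks of variable 2: 2, 3, 4, 1, 6, 5
d = r₁ − r₂: 4, 0, -3, 3, -1, -3
d²: 16, 0, 9, 9, 1, 9; Σd² = 44
ρ = 1 − 6·44/(6·35) = 1 − 264/210 = -0.257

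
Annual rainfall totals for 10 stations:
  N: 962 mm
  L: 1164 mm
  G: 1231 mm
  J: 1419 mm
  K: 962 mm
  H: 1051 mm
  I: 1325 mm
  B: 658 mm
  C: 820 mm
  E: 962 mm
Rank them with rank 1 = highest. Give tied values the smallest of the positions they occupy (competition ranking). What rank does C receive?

Sorted (descending): 1419, 1325, 1231, 1164, 1051, 962, 962, 962, 820, 658
The 3 values of 962 occupy positions 6–8 → each gets rank 6.
C has value 820 mm → rank 9.

9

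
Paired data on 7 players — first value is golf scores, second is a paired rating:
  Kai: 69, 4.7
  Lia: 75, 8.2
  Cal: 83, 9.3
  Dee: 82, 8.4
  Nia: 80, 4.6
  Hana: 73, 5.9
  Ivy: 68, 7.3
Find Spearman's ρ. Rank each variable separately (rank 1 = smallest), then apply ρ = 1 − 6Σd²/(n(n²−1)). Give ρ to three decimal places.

Ranks of variable 1: 2, 4, 7, 6, 5, 3, 1
Ranks of variable 2: 2, 5, 7, 6, 1, 3, 4
d = r₁ − r₂: 0, -1, 0, 0, 4, 0, -3
d²: 0, 1, 0, 0, 16, 0, 9; Σd² = 26
ρ = 1 − 6·26/(7·48) = 1 − 156/336 = 0.536

0.536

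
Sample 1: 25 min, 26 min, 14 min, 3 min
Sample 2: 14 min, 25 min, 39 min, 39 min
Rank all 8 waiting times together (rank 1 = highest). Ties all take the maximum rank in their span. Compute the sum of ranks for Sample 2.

Sorted (descending): 39, 39, 26, 25, 25, 14, 14, 3
The 2 values of 39 occupy positions 1–2 → each gets rank 2.
The 2 values of 25 occupy positions 4–5 → each gets rank 5.
The 2 values of 14 occupy positions 6–7 → each gets rank 7.
Sample 2 values → pooled ranks: 14→7, 25→5, 39→2, 39→2
Rank sum = 7 + 5 + 2 + 2 = 16

16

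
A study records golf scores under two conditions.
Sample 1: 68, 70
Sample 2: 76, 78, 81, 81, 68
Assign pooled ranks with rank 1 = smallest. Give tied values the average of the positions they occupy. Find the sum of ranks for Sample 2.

23.5

Sorted (ascending): 68, 68, 70, 76, 78, 81, 81
The 2 values of 68 occupy positions 1–2 → average rank (1+2)/2 = 1.5.
The 2 values of 81 occupy positions 6–7 → average rank (6+7)/2 = 6.5.
Sample 2 values → pooled ranks: 76→4, 78→5, 81→6.5, 81→6.5, 68→1.5
Rank sum = 4 + 5 + 6.5 + 6.5 + 1.5 = 23.5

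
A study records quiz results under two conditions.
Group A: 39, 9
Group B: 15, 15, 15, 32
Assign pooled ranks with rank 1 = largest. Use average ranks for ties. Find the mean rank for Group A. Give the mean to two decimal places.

3.50

Sorted (descending): 39, 32, 15, 15, 15, 9
The 3 values of 15 occupy positions 3–5 → average rank 4.
Group A values → pooled ranks: 39→1, 9→6
Mean rank = (1 + 6) / 2 = 3.50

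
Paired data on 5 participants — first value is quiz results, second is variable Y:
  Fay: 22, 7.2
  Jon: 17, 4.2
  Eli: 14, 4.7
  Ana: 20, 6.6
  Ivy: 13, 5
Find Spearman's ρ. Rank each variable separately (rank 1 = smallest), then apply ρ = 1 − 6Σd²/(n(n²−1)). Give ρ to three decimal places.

0.600

Ranks of variable 1: 5, 3, 2, 4, 1
Ranks of variable 2: 5, 1, 2, 4, 3
d = r₁ − r₂: 0, 2, 0, 0, -2
d²: 0, 4, 0, 0, 4; Σd² = 8
ρ = 1 − 6·8/(5·24) = 1 − 48/120 = 0.600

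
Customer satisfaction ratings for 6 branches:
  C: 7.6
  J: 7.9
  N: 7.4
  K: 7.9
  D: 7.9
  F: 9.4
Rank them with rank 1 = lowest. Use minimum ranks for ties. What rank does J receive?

3

Sorted (ascending): 7.4, 7.6, 7.9, 7.9, 7.9, 9.4
The 3 values of 7.9 occupy positions 3–5 → each gets rank 3.
J has value 7.9 → rank 3.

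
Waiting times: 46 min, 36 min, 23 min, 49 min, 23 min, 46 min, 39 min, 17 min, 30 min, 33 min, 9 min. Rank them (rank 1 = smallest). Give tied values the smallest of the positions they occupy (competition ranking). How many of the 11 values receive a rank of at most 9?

Sorted (ascending): 9, 17, 23, 23, 30, 33, 36, 39, 46, 46, 49
The 2 values of 23 occupy positions 3–4 → each gets rank 3.
The 2 values of 46 occupy positions 9–10 → each gets rank 9.
Ranks ≤ 9: {1, 2, 3, 3, 5, 6, 7, 8, 9, 9} → 10 values.

10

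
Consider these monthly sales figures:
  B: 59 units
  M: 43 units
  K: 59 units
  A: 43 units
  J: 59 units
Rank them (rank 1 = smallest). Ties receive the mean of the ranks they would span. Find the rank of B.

4

Sorted (ascending): 43, 43, 59, 59, 59
The 2 values of 43 occupy positions 1–2 → average rank (1+2)/2 = 1.5.
The 3 values of 59 occupy positions 3–5 → average rank 4.
B has value 59 units → rank 4.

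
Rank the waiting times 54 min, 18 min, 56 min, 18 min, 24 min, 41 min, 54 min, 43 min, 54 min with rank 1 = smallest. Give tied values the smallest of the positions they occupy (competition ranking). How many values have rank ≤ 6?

Sorted (ascending): 18, 18, 24, 41, 43, 54, 54, 54, 56
The 2 values of 18 occupy positions 1–2 → each gets rank 1.
The 3 values of 54 occupy positions 6–8 → each gets rank 6.
Ranks ≤ 6: {1, 1, 3, 4, 5, 6, 6, 6} → 8 values.

8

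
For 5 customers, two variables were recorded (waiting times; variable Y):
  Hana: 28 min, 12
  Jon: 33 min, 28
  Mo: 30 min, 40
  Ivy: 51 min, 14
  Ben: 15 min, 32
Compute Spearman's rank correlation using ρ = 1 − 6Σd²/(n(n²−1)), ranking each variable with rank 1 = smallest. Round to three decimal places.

Ranks of variable 1: 2, 4, 3, 5, 1
Ranks of variable 2: 1, 3, 5, 2, 4
d = r₁ − r₂: 1, 1, -2, 3, -3
d²: 1, 1, 4, 9, 9; Σd² = 24
ρ = 1 − 6·24/(5·24) = 1 − 144/120 = -0.200

-0.200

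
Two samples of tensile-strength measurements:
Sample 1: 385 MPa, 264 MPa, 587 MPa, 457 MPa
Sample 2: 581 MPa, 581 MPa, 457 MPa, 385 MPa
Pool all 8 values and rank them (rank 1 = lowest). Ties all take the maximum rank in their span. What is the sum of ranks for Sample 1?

Sorted (ascending): 264, 385, 385, 457, 457, 581, 581, 587
The 2 values of 385 occupy positions 2–3 → each gets rank 3.
The 2 values of 457 occupy positions 4–5 → each gets rank 5.
The 2 values of 581 occupy positions 6–7 → each gets rank 7.
Sample 1 values → pooled ranks: 385→3, 264→1, 587→8, 457→5
Rank sum = 3 + 1 + 8 + 5 = 17

17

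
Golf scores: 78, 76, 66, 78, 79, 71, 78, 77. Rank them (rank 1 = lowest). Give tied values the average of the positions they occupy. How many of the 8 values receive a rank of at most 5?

4

Sorted (ascending): 66, 71, 76, 77, 78, 78, 78, 79
The 3 values of 78 occupy positions 5–7 → average rank 6.
Ranks ≤ 5: {1, 2, 3, 4} → 4 values.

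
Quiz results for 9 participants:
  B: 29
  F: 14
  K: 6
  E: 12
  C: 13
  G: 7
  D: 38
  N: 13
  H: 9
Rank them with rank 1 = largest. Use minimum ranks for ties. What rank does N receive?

4

Sorted (descending): 38, 29, 14, 13, 13, 12, 9, 7, 6
The 2 values of 13 occupy positions 4–5 → each gets rank 4.
N has value 13 → rank 4.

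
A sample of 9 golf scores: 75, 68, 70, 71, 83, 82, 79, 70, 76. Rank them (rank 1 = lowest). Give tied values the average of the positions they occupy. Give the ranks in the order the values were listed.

5, 1, 2.5, 4, 9, 8, 7, 2.5, 6

Sorted (ascending): 68, 70, 70, 71, 75, 76, 79, 82, 83
The 2 values of 70 occupy positions 2–3 → average rank (2+3)/2 = 2.5.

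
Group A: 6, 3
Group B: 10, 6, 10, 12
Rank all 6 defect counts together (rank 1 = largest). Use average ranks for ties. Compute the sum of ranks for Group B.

10.5

Sorted (descending): 12, 10, 10, 6, 6, 3
The 2 values of 10 occupy positions 2–3 → average rank (2+3)/2 = 2.5.
The 2 values of 6 occupy positions 4–5 → average rank (4+5)/2 = 4.5.
Group B values → pooled ranks: 10→2.5, 6→4.5, 10→2.5, 12→1
Rank sum = 2.5 + 4.5 + 2.5 + 1 = 10.5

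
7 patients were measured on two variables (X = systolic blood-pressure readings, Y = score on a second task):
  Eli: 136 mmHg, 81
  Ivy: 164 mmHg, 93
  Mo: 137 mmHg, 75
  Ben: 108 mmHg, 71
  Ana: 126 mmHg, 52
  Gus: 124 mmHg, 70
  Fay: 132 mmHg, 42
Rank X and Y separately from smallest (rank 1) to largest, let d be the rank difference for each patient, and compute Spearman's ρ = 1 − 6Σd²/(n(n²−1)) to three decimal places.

0.607

Ranks of variable 1: 5, 7, 6, 1, 3, 2, 4
Ranks of variable 2: 6, 7, 5, 4, 2, 3, 1
d = r₁ − r₂: -1, 0, 1, -3, 1, -1, 3
d²: 1, 0, 1, 9, 1, 1, 9; Σd² = 22
ρ = 1 − 6·22/(7·48) = 1 − 132/336 = 0.607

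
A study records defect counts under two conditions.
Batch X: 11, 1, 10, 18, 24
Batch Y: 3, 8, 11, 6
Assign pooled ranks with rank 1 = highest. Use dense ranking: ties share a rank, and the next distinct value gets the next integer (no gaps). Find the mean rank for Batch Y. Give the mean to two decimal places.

5.25

Sorted (descending): 24, 18, 11, 11, 10, 8, 6, 3, 1
The 2 values of 11 share dense rank 3.
Remaining distinct values take the next consecutive integers.
Batch Y values → pooled ranks: 3→7, 8→5, 11→3, 6→6
Mean rank = (7 + 5 + 3 + 6) / 4 = 5.25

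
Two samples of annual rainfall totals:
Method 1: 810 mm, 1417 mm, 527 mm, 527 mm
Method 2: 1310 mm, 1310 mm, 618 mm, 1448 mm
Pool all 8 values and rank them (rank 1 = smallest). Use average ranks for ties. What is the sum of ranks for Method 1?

Sorted (ascending): 527, 527, 618, 810, 1310, 1310, 1417, 1448
The 2 values of 527 occupy positions 1–2 → average rank (1+2)/2 = 1.5.
The 2 values of 1310 occupy positions 5–6 → average rank (5+6)/2 = 5.5.
Method 1 values → pooled ranks: 810→4, 1417→7, 527→1.5, 527→1.5
Rank sum = 4 + 7 + 1.5 + 1.5 = 14

14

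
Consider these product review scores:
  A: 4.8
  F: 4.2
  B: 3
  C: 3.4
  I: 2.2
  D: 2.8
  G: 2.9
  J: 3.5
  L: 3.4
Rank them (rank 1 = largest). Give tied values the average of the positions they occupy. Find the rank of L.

4.5

Sorted (descending): 4.8, 4.2, 3.5, 3.4, 3.4, 3, 2.9, 2.8, 2.2
The 2 values of 3.4 occupy positions 4–5 → average rank (4+5)/2 = 4.5.
L has value 3.4 → rank 4.5.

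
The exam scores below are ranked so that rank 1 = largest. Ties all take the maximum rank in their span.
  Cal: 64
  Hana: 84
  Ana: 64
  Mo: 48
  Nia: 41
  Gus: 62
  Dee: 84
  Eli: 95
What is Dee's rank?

3

Sorted (descending): 95, 84, 84, 64, 64, 62, 48, 41
The 2 values of 84 occupy positions 2–3 → each gets rank 3.
The 2 values of 64 occupy positions 4–5 → each gets rank 5.
Dee has value 84 → rank 3.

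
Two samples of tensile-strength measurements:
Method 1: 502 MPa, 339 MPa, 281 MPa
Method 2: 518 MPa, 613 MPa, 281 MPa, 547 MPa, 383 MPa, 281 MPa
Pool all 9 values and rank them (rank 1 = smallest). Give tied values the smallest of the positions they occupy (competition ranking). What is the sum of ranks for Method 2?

31

Sorted (ascending): 281, 281, 281, 339, 383, 502, 518, 547, 613
The 3 values of 281 occupy positions 1–3 → each gets rank 1.
Method 2 values → pooled ranks: 518→7, 613→9, 281→1, 547→8, 383→5, 281→1
Rank sum = 7 + 9 + 1 + 8 + 5 + 1 = 31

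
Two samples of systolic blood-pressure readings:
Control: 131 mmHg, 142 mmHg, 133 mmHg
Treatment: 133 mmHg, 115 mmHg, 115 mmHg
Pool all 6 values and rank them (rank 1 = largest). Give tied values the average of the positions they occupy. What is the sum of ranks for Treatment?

Sorted (descending): 142, 133, 133, 131, 115, 115
The 2 values of 133 occupy positions 2–3 → average rank (2+3)/2 = 2.5.
The 2 values of 115 occupy positions 5–6 → average rank (5+6)/2 = 5.5.
Treatment values → pooled ranks: 133→2.5, 115→5.5, 115→5.5
Rank sum = 2.5 + 5.5 + 5.5 = 13.5

13.5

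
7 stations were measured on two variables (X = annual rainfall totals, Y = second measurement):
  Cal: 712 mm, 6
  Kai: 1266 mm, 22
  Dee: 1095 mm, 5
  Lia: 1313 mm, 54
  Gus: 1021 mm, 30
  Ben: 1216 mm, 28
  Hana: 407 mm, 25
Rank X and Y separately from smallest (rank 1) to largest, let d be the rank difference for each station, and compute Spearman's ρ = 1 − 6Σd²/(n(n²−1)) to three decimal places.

Ranks of variable 1: 2, 6, 4, 7, 3, 5, 1
Ranks of variable 2: 2, 3, 1, 7, 6, 5, 4
d = r₁ − r₂: 0, 3, 3, 0, -3, 0, -3
d²: 0, 9, 9, 0, 9, 0, 9; Σd² = 36
ρ = 1 − 6·36/(7·48) = 1 − 216/336 = 0.357

0.357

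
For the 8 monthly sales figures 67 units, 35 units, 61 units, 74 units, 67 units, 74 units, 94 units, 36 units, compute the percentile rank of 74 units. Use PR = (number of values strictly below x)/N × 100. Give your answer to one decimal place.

62.5

N = 8.
Strictly below 74: 5. Equal to 74: 2.
PR = 5/8 × 100 = 62.5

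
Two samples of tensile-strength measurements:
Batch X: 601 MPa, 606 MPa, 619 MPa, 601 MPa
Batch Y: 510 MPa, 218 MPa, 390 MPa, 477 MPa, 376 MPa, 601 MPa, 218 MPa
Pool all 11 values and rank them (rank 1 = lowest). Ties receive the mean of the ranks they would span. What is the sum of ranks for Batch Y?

29

Sorted (ascending): 218, 218, 376, 390, 477, 510, 601, 601, 601, 606, 619
The 2 values of 218 occupy positions 1–2 → average rank (1+2)/2 = 1.5.
The 3 values of 601 occupy positions 7–9 → average rank 8.
Batch Y values → pooled ranks: 510→6, 218→1.5, 390→4, 477→5, 376→3, 601→8, 218→1.5
Rank sum = 6 + 1.5 + 4 + 5 + 3 + 8 + 1.5 = 29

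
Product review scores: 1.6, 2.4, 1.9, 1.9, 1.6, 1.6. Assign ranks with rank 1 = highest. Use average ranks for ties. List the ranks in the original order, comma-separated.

Sorted (descending): 2.4, 1.9, 1.9, 1.6, 1.6, 1.6
The 2 values of 1.9 occupy positions 2–3 → average rank (2+3)/2 = 2.5.
The 3 values of 1.6 occupy positions 4–6 → average rank 5.

5, 1, 2.5, 2.5, 5, 5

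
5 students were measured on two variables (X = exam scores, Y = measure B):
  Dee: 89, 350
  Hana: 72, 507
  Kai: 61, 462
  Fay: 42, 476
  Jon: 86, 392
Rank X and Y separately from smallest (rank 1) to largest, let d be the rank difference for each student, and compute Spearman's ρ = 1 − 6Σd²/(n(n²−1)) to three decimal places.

Ranks of variable 1: 5, 3, 2, 1, 4
Ranks of variable 2: 1, 5, 3, 4, 2
d = r₁ − r₂: 4, -2, -1, -3, 2
d²: 16, 4, 1, 9, 4; Σd² = 34
ρ = 1 − 6·34/(5·24) = 1 − 204/120 = -0.700

-0.700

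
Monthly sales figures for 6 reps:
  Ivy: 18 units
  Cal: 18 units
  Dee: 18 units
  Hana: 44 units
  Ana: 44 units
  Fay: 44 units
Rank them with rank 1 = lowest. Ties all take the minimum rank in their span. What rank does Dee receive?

Sorted (ascending): 18, 18, 18, 44, 44, 44
The 3 values of 18 occupy positions 1–3 → each gets rank 1.
The 3 values of 44 occupy positions 4–6 → each gets rank 4.
Dee has value 18 units → rank 1.

1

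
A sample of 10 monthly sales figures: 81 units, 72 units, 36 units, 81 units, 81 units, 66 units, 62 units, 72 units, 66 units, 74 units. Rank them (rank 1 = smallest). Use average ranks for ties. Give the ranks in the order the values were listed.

Sorted (ascending): 36, 62, 66, 66, 72, 72, 74, 81, 81, 81
The 2 values of 66 occupy positions 3–4 → average rank (3+4)/2 = 3.5.
The 2 values of 72 occupy positions 5–6 → average rank (5+6)/2 = 5.5.
The 3 values of 81 occupy positions 8–10 → average rank 9.

9, 5.5, 1, 9, 9, 3.5, 2, 5.5, 3.5, 7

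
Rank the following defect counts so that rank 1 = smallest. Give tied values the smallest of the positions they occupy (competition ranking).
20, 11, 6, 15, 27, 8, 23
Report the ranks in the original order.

5, 3, 1, 4, 7, 2, 6

Sorted (ascending): 6, 8, 11, 15, 20, 23, 27
No ties — each value takes its position as its rank.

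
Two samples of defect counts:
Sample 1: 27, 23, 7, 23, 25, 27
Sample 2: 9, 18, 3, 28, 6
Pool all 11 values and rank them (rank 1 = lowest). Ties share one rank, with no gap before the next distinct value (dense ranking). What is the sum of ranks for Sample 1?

38

Sorted (ascending): 3, 6, 7, 9, 18, 23, 23, 25, 27, 27, 28
The 2 values of 23 share dense rank 6.
The 2 values of 27 share dense rank 8.
Remaining distinct values take the next consecutive integers.
Sample 1 values → pooled ranks: 27→8, 23→6, 7→3, 23→6, 25→7, 27→8
Rank sum = 8 + 6 + 3 + 6 + 7 + 8 = 38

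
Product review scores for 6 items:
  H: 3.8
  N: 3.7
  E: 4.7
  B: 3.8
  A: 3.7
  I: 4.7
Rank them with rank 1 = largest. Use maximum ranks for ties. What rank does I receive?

Sorted (descending): 4.7, 4.7, 3.8, 3.8, 3.7, 3.7
The 2 values of 4.7 occupy positions 1–2 → each gets rank 2.
The 2 values of 3.8 occupy positions 3–4 → each gets rank 4.
The 2 values of 3.7 occupy positions 5–6 → each gets rank 6.
I has value 4.7 → rank 2.

2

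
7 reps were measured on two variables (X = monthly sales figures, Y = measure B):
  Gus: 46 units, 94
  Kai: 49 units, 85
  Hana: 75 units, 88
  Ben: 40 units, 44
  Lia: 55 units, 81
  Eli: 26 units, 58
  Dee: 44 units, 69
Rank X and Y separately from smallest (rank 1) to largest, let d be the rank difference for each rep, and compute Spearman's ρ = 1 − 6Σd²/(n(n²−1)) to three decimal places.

Ranks of variable 1: 4, 5, 7, 2, 6, 1, 3
Ranks of variable 2: 7, 5, 6, 1, 4, 2, 3
d = r₁ − r₂: -3, 0, 1, 1, 2, -1, 0
d²: 9, 0, 1, 1, 4, 1, 0; Σd² = 16
ρ = 1 − 6·16/(7·48) = 1 − 96/336 = 0.714

0.714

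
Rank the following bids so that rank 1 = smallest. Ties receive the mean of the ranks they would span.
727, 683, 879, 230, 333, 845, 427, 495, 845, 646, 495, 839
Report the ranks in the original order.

8, 7, 12, 1, 2, 10.5, 3, 4.5, 10.5, 6, 4.5, 9

Sorted (ascending): 230, 333, 427, 495, 495, 646, 683, 727, 839, 845, 845, 879
The 2 values of 495 occupy positions 4–5 → average rank (4+5)/2 = 4.5.
The 2 values of 845 occupy positions 10–11 → average rank (10+11)/2 = 10.5.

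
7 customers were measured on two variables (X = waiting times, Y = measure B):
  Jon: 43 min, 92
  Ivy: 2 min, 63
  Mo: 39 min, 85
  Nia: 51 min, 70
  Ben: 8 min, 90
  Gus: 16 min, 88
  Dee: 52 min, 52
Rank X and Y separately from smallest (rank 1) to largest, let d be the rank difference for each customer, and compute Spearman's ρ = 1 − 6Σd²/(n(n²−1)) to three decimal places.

-0.250

Ranks of variable 1: 5, 1, 4, 6, 2, 3, 7
Ranks of variable 2: 7, 2, 4, 3, 6, 5, 1
d = r₁ − r₂: -2, -1, 0, 3, -4, -2, 6
d²: 4, 1, 0, 9, 16, 4, 36; Σd² = 70
ρ = 1 − 6·70/(7·48) = 1 − 420/336 = -0.250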